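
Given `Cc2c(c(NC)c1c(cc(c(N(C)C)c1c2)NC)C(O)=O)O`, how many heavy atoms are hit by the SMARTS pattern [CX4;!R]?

5

The query [CX4;!R] means: aliphatic carbon with four total connections, not in a ring.
Check the 22 heavy atoms by environment: 10× c (aromatic, X3, in 6-ring) → no; 3× N (X3, acyclic) → no; 5× C (X4, acyclic) → match; 2× O (X2, acyclic) → no; 1× C (X3, acyclic) → no; 1× O (X1, acyclic) → no.
That gives 5 matching atoms.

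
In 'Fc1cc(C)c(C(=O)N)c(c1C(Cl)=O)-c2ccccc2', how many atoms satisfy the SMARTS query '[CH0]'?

The query [CH0] means: aliphatic carbon with no attached hydrogen.
Check the 20 heavy atoms by environment: 6× c (aromatic, H0) → no; 6× c (aromatic, H1) → no; 2× C (H0) → match; 2× O (H0) → no; 1× N (H2) → no; 1× C (H3) → no; 1× Cl (H0) → no; 1× F (H0) → no.
That gives 2 matching atoms.

2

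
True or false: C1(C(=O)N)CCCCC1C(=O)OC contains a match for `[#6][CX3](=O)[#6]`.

False

The pattern [#6][CX3](=O)[#6] describes a carbonyl carbon (no H) flanked by two carbons — a ketone.
The closest candidate here is a primary amide (-C(=O)NH2), but one neighbour of the carbonyl carbon is N, not C. No other fragment satisfies the full query, so there is no match.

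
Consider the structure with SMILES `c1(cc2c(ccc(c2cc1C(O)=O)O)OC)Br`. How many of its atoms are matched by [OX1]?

1

The query [OX1] means: aliphatic oxygen with one total connection — typically a carbonyl =O or an oxide.
Check the 17 heavy atoms by environment: 10× c (aromatic, X3) → no; 1× Br (X1) → no; 1× C (X3) → no; 1× O (X1) → match; 3× O (X2) → no; 1× C (X4) → no.
That gives 1 matching atom.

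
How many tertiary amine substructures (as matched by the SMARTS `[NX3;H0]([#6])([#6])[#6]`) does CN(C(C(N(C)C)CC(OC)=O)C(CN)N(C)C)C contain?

[NX3;H0]([#6])([#6])[#6] is the SMARTS for a tertiary amine: a trivalent nitrogen with no H, bonded to three carbons.
The molecule carries 3 separate instances of a dimethylamino group (-N(CH3)2) meeting every constraint; each maps to a distinct set of atoms, giving 3 matches.

3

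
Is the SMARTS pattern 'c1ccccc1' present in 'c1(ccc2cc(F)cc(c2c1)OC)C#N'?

The pattern c1ccccc1 describes six aromatic carbons in a ring — a benzene ring.
The required atom environment is present in the molecule, so the pattern matches.

Yes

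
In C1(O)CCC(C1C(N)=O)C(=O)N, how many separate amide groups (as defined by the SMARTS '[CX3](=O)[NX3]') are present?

2

[CX3](=O)[NX3] is the SMARTS for an amide: a carbonyl carbon bonded to a trivalent nitrogen.
The molecule carries 2 separate instances of a primary amide (-C(=O)NH2) meeting every constraint; each maps to a distinct set of atoms, giving 2 matches.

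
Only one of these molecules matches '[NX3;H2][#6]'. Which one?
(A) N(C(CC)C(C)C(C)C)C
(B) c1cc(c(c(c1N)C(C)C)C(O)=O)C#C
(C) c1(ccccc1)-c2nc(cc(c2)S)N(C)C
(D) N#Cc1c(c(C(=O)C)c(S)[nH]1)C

B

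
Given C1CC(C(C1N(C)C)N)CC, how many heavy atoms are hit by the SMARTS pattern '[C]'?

9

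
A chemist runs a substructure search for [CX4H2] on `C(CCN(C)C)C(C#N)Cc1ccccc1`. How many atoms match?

Check the 16 heavy atoms by environment: 4× C (H2, X4) → match; 1× C (H1, X4) → no; 1× c (aromatic, H0, X3) → no; 5× c (aromatic, H1, X3) → no; 1× N (H0, X3) → no; 2× C (H3, X4) → no; 1× C (H0, X2) → no; 1× N (H0, X1) → no.
That gives 4 matching atoms.

4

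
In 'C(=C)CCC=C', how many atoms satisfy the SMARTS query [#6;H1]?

2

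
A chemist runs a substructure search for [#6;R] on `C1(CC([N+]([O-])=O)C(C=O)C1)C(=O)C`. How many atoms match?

5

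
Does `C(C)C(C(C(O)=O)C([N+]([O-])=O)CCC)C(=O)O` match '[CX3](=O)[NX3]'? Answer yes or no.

The pattern [CX3](=O)[NX3] describes a carbonyl carbon bonded to a trivalent nitrogen — an amide.
The closest candidate here is a carboxylic acid group (-C(=O)OH), but the carbonyl is bonded to O, not to an NX3 nitrogen. No other fragment satisfies the full query, so there is no match.

No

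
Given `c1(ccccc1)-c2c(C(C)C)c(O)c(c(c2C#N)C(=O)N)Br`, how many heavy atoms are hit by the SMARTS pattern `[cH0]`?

The query [cH0] means: aromatic carbon with no attached hydrogen (substituted or ring-fusion).
Check the 22 heavy atoms by environment: 7× c (aromatic, H0) → match; 2× C (H0) → no; 1× O (H0) → no; 1× N (H2) → no; 5× c (aromatic, H1) → no; 1× O (H1) → no; 1× C (H1) → no; 2× C (H3) → no; 1× N (H0) → no; 1× Br (H0) → no.
That gives 7 matching atoms.

7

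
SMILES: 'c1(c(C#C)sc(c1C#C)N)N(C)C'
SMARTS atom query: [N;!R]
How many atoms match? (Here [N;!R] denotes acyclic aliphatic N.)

2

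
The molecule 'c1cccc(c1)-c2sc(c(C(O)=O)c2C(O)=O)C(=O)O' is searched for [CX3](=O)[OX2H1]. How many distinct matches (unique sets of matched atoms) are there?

[CX3](=O)[OX2H1] is the SMARTS for a carboxylic acid: an sp2 carbon double-bonded to O and single-bonded to an -OH oxygen.
The molecule carries 3 separate instances of a carboxylic acid group (-C(=O)OH) meeting every constraint; each maps to a distinct set of atoms, giving 3 matches.

3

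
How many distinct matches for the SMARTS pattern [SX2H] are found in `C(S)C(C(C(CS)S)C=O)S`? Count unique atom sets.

4

[SX2H] is the SMARTS for a thiol: an aliphatic sulfur with two connections, one being H.
The molecule carries 4 separate instances of a thiol (-SH) meeting every constraint; each maps to a distinct set of atoms, giving 4 matches.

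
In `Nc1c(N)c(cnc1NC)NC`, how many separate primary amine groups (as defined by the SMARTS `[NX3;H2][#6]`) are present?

[NX3;H2][#6] is the SMARTS for a primary amine: a trivalent nitrogen with two H attached to carbon.
The molecule carries 2 separate instances of a primary amino group (-NH2) meeting every constraint; each maps to a distinct set of atoms, giving 2 matches.

2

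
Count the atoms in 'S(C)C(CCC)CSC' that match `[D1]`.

Check the 9 heavy atoms by environment: 3× C (D2) → no; 1× C (D3) → no; 2× S (D2) → no; 3× C (D1) → match.
That gives 3 matching atoms.

3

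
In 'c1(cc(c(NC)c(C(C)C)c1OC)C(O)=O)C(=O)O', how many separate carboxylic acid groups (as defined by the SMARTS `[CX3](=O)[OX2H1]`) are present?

2

[CX3](=O)[OX2H1] is the SMARTS for a carboxylic acid: an sp2 carbon double-bonded to O and single-bonded to an -OH oxygen.
The molecule carries 2 separate instances of a carboxylic acid group (-C(=O)OH) meeting every constraint; each maps to a distinct set of atoms, giving 2 matches.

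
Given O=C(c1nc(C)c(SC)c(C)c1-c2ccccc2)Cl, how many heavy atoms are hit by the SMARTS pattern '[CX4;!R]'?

3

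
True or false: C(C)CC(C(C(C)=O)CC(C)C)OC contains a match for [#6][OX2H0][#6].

True

The pattern [#6][OX2H0][#6] describes an aliphatic oxygen bridging two carbons with no H on the oxygen — an ether.
The molecule carries a methoxy ether (-OCH3), whose atoms satisfy every constraint of the query, so the pattern matches.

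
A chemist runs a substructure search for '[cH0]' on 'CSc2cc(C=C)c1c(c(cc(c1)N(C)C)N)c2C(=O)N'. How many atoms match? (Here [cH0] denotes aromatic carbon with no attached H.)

Check the 21 heavy atoms by environment: 7× c (aromatic, H0) → match; 3× c (aromatic, H1) → no; 1× C (H1) → no; 1× C (H2) → no; 1× N (H0) → no; 3× C (H3) → no; 1× S (H0) → no; 1× C (H0) → no; 1× O (H0) → no; 2× N (H2) → no.
That gives 7 matching atoms.

7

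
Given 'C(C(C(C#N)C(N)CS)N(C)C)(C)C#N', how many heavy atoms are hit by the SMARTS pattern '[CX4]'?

8

The query [CX4] means: C with X4: aliphatic carbon with exactly 4 total connections (bonds + H).
Check the 15 heavy atoms by environment: 8× C (X4) → match; 2× N (X3) → no; 1× S (X2) → no; 2× C (X2) → no; 2× N (X1) → no.
That gives 8 matching atoms.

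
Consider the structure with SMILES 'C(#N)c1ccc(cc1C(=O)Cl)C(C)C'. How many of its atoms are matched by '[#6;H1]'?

4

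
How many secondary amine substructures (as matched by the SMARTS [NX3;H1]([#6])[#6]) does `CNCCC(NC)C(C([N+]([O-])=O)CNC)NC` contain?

4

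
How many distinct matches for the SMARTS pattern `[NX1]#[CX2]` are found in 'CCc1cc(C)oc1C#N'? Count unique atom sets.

[NX1]#[CX2] is the SMARTS for a nitrile: a nitrogen triple-bonded to a two-connected carbon.
Exactly one fragment in the molecule meets all constraints, giving 1 match.

1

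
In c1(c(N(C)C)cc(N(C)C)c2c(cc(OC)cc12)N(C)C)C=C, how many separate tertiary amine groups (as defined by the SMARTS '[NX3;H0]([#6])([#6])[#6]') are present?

[NX3;H0]([#6])([#6])[#6] is the SMARTS for a tertiary amine: a trivalent nitrogen with no H, bonded to three carbons.
The molecule carries 3 separate instances of a dimethylamino group (-N(CH3)2) meeting every constraint; each maps to a distinct set of atoms, giving 3 matches.

3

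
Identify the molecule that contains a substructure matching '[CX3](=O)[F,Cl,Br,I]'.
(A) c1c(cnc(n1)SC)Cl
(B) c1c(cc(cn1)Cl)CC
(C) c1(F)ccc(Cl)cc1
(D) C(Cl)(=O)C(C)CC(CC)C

[CX3](=O)[F,Cl,Br,I] describes a carbonyl carbon bonded to a halogen (an acyl halide).
(A) has a chloro substituent but the Cl is not on a carbonyl carbon.
(B) has a chloro substituent but the Cl is not on a carbonyl carbon.
(C) has a chloro substituent but the Cl is not on a carbonyl carbon.
(D) contains an acyl chloride (-C(=O)Cl), which satisfies every atom and bond constraint.
So the answer is (D).

D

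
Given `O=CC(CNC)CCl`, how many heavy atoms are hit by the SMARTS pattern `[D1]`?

The query [D1] means: atom with exactly one heavy-atom neighbour (degree 1).
Check the 8 heavy atoms by environment: 3× C (D2) → no; 1× C (D3) → no; 1× N (D2) → no; 1× C (D1) → match; 1× Cl (D1) → match; 1× O (D1) → match.
Summing the matching environments: 1 + 1 + 1 = 3 matching atoms.

3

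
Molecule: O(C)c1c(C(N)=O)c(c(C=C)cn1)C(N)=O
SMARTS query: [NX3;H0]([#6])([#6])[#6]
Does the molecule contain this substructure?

The pattern [NX3;H0]([#6])([#6])[#6] describes a trivalent nitrogen with no H, bonded to three carbons — a tertiary amine.
The closest candidate here is a primary amide (-C(=O)NH2), but the amide nitrogen has H2 and only one carbon neighbour. No other fragment satisfies the full query, so there is no match.

No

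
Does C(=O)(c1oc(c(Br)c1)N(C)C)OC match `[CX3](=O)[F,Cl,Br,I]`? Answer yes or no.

The pattern [CX3](=O)[F,Cl,Br,I] describes a carbonyl carbon bonded to a halogen — an acyl halide.
The closest candidate here is a methyl-ester group (-C(=O)OCH3), but the carbonyl is bonded to -O-C, not to a halogen. No other fragment satisfies the full query, so there is no match.

No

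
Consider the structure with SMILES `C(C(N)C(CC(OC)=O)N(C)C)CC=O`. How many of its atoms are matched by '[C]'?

The query [C] means: uppercase C matches aliphatic (non-aromatic) carbon only.
Check the 15 heavy atoms by environment: 10× C → match; 3× O → no; 2× N → no.
That gives 10 matching atoms.

10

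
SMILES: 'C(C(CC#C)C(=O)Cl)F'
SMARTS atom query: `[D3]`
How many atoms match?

2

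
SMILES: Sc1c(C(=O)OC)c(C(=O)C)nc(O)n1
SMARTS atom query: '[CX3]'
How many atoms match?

The query [CX3] means: C with X3: aliphatic carbon with exactly 3 total connections.
Check the 15 heavy atoms by environment: 2× n (aromatic, X2) → no; 4× c (aromatic, X3) → no; 1× S (X2) → no; 2× C (X3) → match; 2× O (X1) → no; 2× O (X2) → no; 2× C (X4) → no.
That gives 2 matching atoms.

2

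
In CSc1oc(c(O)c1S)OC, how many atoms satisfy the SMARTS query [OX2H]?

1

Check the 11 heavy atoms by environment: 1× o (aromatic, H0, X2) → no; 4× c (aromatic, H0, X3) → no; 1× S (H0, X2) → no; 2× C (H3, X4) → no; 1× O (H0, X2) → no; 1× O (H1, X2) → match; 1× S (H1, X2) → no.
That gives 1 matching atom.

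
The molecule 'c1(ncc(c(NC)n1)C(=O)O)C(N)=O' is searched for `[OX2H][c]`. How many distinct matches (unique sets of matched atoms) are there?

0

[OX2H][c] is the SMARTS for a phenol: a hydroxyl oxygen attached to an aromatic carbon.
No fragment in the molecule satisfies every constraint, giving 0 matches.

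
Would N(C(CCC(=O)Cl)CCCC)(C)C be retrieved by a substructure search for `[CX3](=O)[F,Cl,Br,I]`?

Yes

The pattern [CX3](=O)[F,Cl,Br,I] describes a carbonyl carbon bonded to a halogen — an acyl halide.
The molecule carries an acyl chloride (-C(=O)Cl), whose atoms satisfy every constraint of the query, so the pattern matches.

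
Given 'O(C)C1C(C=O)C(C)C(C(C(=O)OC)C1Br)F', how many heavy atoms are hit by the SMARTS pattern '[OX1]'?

2

Check the 17 heavy atoms by environment: 9× C (X4) → no; 2× C (X3) → no; 2× O (X1) → match; 2× O (X2) → no; 1× F (X1) → no; 1× Br (X1) → no.
That gives 2 matching atoms.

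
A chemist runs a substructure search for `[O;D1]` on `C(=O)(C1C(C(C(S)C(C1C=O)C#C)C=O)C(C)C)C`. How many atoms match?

The query [O;D1] means: aliphatic oxygen bonded to exactly one heavy atom.
Check the 19 heavy atoms by environment: 8× C (D3) → no; 3× C (D2) → no; 3× O (D1) → match; 4× C (D1) → no; 1× S (D1) → no.
That gives 3 matching atoms.

3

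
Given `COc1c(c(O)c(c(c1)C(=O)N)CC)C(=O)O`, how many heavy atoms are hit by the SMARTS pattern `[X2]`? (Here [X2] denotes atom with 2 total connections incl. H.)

The query [X2] means: any atom with exactly two total connections (bonds + H).
Check the 17 heavy atoms by environment: 6× c (aromatic, X3) → no; 2× C (X3) → no; 2× O (X1) → no; 1× N (X3) → no; 3× O (X2) → match; 3× C (X4) → no.
That gives 3 matching atoms.

3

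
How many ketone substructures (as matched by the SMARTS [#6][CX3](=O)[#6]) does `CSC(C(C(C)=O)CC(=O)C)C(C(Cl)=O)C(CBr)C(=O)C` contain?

3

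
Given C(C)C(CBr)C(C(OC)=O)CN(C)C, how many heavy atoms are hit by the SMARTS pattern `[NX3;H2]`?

Check the 14 heavy atoms by environment: 3× C (H2, X4) → no; 2× C (H1, X4) → no; 1× Br (H0, X1) → no; 1× C (H0, X3) → no; 1× O (H0, X1) → no; 1× O (H0, X2) → no; 4× C (H3, X4) → no; 1× N (H0, X3) → no.
No environment satisfies the query, so 0 matching atoms.

0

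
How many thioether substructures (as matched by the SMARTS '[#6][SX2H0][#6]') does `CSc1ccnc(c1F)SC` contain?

[#6][SX2H0][#6] is the SMARTS for a thioether: an aliphatic sulfur bridging two carbons with no H on the sulfur.
The molecule carries 2 separate instances of a methylthio ether (-SCH3) meeting every constraint; each maps to a distinct set of atoms, giving 2 matches.

2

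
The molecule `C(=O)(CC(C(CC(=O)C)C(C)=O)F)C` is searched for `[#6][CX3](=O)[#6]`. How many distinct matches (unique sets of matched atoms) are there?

[#6][CX3](=O)[#6] is the SMARTS for a ketone: a carbonyl carbon (no H) flanked by two carbons.
The molecule carries 3 separate instances of an acetyl/ketone group (-C(=O)CH3) meeting every constraint; each maps to a distinct set of atoms, giving 3 matches.

3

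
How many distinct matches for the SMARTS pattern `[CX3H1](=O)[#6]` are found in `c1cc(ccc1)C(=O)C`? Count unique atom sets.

[CX3H1](=O)[#6] is the SMARTS for an aldehyde: an sp2 carbon with one H, double-bonded to O and single-bonded to carbon.
The molecule has an acetyl/ketone group (-C(=O)CH3), but the carbonyl carbon has H0 (two carbon neighbours), not H1; nothing else fits, so there are 0 matches.

0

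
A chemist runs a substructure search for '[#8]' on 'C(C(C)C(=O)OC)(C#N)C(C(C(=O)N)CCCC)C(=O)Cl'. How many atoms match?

4

The query [#8] means: #8 matches any oxygen atom.
Check the 21 heavy atoms by environment: 14× C → no; 4× O → match; 1× Cl → no; 2× N → no.
That gives 4 matching atoms.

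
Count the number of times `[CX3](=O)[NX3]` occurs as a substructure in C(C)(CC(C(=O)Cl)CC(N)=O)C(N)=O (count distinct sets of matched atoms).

[CX3](=O)[NX3] is the SMARTS for an amide: a carbonyl carbon bonded to a trivalent nitrogen.
The molecule carries 2 separate instances of a primary amide (-C(=O)NH2) meeting every constraint; each maps to a distinct set of atoms, giving 2 matches.

2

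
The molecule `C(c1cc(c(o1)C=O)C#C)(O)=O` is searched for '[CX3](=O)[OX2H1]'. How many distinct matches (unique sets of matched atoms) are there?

1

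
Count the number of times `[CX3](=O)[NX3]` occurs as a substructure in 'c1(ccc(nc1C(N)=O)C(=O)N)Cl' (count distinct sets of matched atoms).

[CX3](=O)[NX3] is the SMARTS for an amide: a carbonyl carbon bonded to a trivalent nitrogen.
The molecule carries 2 separate instances of a primary amide (-C(=O)NH2) meeting every constraint; each maps to a distinct set of atoms, giving 2 matches.

2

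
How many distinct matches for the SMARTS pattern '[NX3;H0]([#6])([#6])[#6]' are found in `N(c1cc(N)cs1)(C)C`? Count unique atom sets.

1

[NX3;H0]([#6])([#6])[#6] is the SMARTS for a tertiary amine: a trivalent nitrogen with no H, bonded to three carbons.
Exactly one fragment in the molecule meets all constraints, giving 1 match.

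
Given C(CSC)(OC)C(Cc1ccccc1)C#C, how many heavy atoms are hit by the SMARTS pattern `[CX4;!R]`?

The query [CX4;!R] means: aliphatic carbon with four total connections, not in a ring.
Check the 16 heavy atoms by environment: 6× C (X4, acyclic) → match; 1× O (X2, acyclic) → no; 2× C (X2, acyclic) → no; 6× c (aromatic, X3, in 6-ring) → no; 1× S (X2, acyclic) → no.
That gives 6 matching atoms.

6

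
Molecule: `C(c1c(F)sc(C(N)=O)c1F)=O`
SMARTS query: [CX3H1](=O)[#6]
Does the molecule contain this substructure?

The pattern [CX3H1](=O)[#6] describes an sp2 carbon with one H, double-bonded to O and single-bonded to carbon — an aldehyde.
The molecule carries an aldehyde (-CHO), whose atoms satisfy every constraint of the query, so the pattern matches.

Yes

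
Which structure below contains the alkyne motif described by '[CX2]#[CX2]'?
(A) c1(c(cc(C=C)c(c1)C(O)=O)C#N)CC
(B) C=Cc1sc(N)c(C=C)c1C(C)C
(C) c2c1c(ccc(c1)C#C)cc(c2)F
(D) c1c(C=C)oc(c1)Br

[CX2]#[CX2] describes a carbon-carbon triple bond (an alkyne).
(A) has a nitrile (-C#N) but the triple bond is C#N, not C#C.
(B) has a vinyl group (-CH=CH2) but the C=C is a double bond; both carbons are CX3, not CX2.
(C) contains an ethynyl group (-C#CH), which satisfies every atom and bond constraint.
(D) has a vinyl group (-CH=CH2) but the C=C is a double bond; both carbons are CX3, not CX2.
So the answer is (C).

C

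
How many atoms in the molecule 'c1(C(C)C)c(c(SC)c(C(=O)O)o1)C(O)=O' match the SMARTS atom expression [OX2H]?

The query [OX2H] means: aliphatic oxygen with two connections, one of which is H — an -OH oxygen.
Check the 16 heavy atoms by environment: 1× o (aromatic, H0, X2) → no; 4× c (aromatic, H0, X3) → no; 1× S (H0, X2) → no; 3× C (H3, X4) → no; 1× C (H1, X4) → no; 2× C (H0, X3) → no; 2× O (H0, X1) → no; 2× O (H1, X2) → match.
That gives 2 matching atoms.

2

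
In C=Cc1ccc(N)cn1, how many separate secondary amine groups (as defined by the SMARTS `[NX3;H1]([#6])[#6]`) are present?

0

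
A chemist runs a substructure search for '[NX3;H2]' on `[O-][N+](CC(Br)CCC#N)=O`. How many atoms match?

The query [NX3;H2] means: aliphatic N with 3 total connections, two of them H — an -NH2 nitrogen (amine or amide).
Check the 10 heavy atoms by environment: 3× C (H2, X4) → no; 1× C (H1, X4) → no; 1× N (charge +1, H0, X3) → no; 1× O (charge -1, H0, X1) → no; 1× O (H0, X1) → no; 1× C (H0, X2) → no; 1× N (H0, X1) → no; 1× Br (H0, X1) → no.
No environment satisfies the query, so 0 matching atoms.

0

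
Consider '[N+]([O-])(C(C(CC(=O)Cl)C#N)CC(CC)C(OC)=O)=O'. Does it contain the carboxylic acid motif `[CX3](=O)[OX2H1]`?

No

The pattern [CX3](=O)[OX2H1] describes an sp2 carbon double-bonded to O and single-bonded to an -OH oxygen — a carboxylic acid.
The closest candidate here is an acyl chloride (-C(=O)Cl), but the carbonyl is bonded to Cl, not to an -OH oxygen. No other fragment satisfies the full query, so there is no match.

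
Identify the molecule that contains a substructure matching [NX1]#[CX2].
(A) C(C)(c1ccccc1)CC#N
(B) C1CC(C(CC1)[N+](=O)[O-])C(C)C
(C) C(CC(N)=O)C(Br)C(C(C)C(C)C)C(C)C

[NX1]#[CX2] describes a nitrogen triple-bonded to a two-connected carbon (a nitrile).
(A) contains a nitrile (-C#N), which satisfies every atom and bond constraint.
(B) has a nitro group (-[N+](=O)[O-]) but there is no C#N triple bond.
(C) has a primary amide (-C(=O)NH2) but the nitrogen is NX3, not NX1.
So the answer is (A).

A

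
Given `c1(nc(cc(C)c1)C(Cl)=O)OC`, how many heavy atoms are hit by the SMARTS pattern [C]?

3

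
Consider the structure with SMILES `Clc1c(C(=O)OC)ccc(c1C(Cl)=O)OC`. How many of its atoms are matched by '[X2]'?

2

The query [X2] means: any atom with exactly two total connections (bonds + H).
Check the 16 heavy atoms by environment: 6× c (aromatic, X3) → no; 2× C (X3) → no; 2× O (X1) → no; 2× O (X2) → match; 2× C (X4) → no; 2× Cl (X1) → no.
That gives 2 matching atoms.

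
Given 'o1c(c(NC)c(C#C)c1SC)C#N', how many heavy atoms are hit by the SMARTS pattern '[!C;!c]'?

The query [!C;!c] means: neither aliphatic nor aromatic carbon — same as [!#6].
Check the 13 heavy atoms by environment: 1× o (aromatic) → match; 4× c (aromatic) → no; 5× C → no; 2× N → match; 1× S → match.
Summing the matching environments: 1 + 2 + 1 = 4 matching atoms.

4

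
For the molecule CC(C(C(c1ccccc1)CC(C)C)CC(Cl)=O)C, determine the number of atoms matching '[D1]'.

Check the 19 heavy atoms by environment: 2× C (D2) → no; 5× C (D3) → no; 1× c (aromatic, D3) → no; 5× c (aromatic, D2) → no; 1× O (D1) → match; 1× Cl (D1) → match; 4× C (D1) → match.
Summing the matching environments: 1 + 1 + 4 = 6 matching atoms.

6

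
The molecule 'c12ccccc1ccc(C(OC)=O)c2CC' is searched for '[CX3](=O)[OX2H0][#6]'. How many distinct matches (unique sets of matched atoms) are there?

1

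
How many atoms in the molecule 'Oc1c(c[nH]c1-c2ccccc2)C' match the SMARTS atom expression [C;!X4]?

0

The query [C;!X4] means: aliphatic carbon that does not have four total connections.
Check the 13 heavy atoms by environment: 1× n (aromatic, X3) → no; 10× c (aromatic, X3) → no; 1× O (X2) → no; 1× C (X4) → no.
No environment satisfies the query, so 0 matching atoms.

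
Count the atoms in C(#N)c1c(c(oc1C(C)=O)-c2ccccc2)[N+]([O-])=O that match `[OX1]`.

3

The query [OX1] means: aliphatic oxygen with one total connection — typically a carbonyl =O or an oxide.
Check the 19 heavy atoms by environment: 1× o (aromatic, X2) → no; 10× c (aromatic, X3) → no; 1× C (X3) → no; 2× O (X1) → match; 1× C (X4) → no; 1× C (X2) → no; 1× N (X1) → no; 1× N (charge +1, X3) → no; 1× O (charge -1, X1) → match.
Summing the matching environments: 2 + 1 = 3 matching atoms.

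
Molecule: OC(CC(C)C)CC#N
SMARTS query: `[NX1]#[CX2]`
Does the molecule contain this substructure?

Yes

The pattern [NX1]#[CX2] describes a nitrogen triple-bonded to a two-connected carbon — a nitrile.
The molecule carries a nitrile (-C#N), whose atoms satisfy every constraint of the query, so the pattern matches.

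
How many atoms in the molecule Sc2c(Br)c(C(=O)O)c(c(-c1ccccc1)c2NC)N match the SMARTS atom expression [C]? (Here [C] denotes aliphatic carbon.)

Check the 20 heavy atoms by environment: 12× c (aromatic) → no; 2× N → no; 2× C → match; 2× O → no; 1× S → no; 1× Br → no.
That gives 2 matching atoms.

2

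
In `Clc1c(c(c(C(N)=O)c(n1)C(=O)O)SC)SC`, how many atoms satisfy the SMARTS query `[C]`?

The query [C] means: uppercase C matches aliphatic (non-aromatic) carbon only.
Check the 17 heavy atoms by environment: 1× n (aromatic) → no; 5× c (aromatic) → no; 4× C → match; 3× O → no; 1× Cl → no; 2× S → no; 1× N → no.
That gives 4 matching atoms.

4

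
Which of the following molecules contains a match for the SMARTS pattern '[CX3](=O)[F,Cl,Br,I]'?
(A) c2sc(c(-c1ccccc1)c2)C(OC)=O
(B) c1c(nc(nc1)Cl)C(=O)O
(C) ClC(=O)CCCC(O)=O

C

[CX3](=O)[F,Cl,Br,I] describes a carbonyl carbon bonded to a halogen (an acyl halide).
(A) has a methyl-ester group (-C(=O)OCH3) but the carbonyl is bonded to -O-C, not to a halogen.
(B) has a carboxylic acid group (-C(=O)OH) but the carbonyl is bonded to -OH, not to a halogen.
(C) contains an acyl chloride (-C(=O)Cl), which satisfies every atom and bond constraint.
So the answer is (C).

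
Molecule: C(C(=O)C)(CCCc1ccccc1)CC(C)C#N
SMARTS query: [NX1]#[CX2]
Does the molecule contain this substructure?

The pattern [NX1]#[CX2] describes a nitrogen triple-bonded to a two-connected carbon — a nitrile.
The molecule carries a nitrile (-C#N), whose atoms satisfy every constraint of the query, so the pattern matches.

Yes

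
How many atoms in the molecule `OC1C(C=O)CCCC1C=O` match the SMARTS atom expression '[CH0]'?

0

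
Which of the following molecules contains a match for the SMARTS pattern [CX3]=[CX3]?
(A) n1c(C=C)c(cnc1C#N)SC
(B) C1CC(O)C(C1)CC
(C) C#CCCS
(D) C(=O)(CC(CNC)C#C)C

A

[CX3]=[CX3] describes a non-aromatic C=C double bond between two sp2 carbons (an alkene).
(A) contains a vinyl group (-CH=CH2), which satisfies every atom and bond constraint.
(B) has an ethyl group (-CH2CH3) but its C-C bond is a single bond between CX4 carbons, not CX3=CX3.
(C) has an ethynyl group (-C#CH) but the C-C bond is a triple bond, not a double bond.
(D) has an ethynyl group (-C#CH) but the C-C bond is a triple bond, not a double bond.
So the answer is (A).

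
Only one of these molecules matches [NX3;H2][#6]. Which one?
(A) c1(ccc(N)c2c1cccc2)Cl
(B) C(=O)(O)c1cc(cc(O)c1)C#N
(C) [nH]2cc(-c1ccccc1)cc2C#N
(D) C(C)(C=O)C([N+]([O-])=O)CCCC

A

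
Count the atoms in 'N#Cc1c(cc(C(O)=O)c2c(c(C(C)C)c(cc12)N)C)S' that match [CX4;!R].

4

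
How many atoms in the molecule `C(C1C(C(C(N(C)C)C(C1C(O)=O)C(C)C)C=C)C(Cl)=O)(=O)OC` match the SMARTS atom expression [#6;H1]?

8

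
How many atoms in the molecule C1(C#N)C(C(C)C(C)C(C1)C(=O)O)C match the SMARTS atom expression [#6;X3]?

The query [#6;X3] means: any carbon (aromatic or not) with three total connections.
Check the 14 heavy atoms by environment: 9× C (X4) → no; 1× C (X2) → no; 1× N (X1) → no; 1× C (X3) → match; 1× O (X1) → no; 1× O (X2) → no.
That gives 1 matching atom.

1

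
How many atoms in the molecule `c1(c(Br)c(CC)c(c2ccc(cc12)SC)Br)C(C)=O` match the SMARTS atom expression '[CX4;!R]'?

4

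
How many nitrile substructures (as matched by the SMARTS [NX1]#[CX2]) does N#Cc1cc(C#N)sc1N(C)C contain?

2

[NX1]#[CX2] is the SMARTS for a nitrile: a nitrogen triple-bonded to a two-connected carbon.
The molecule carries 2 separate instances of a nitrile (-C#N) meeting every constraint; each maps to a distinct set of atoms, giving 2 matches.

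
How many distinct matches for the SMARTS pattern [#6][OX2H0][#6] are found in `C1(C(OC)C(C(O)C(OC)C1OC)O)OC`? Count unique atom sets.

4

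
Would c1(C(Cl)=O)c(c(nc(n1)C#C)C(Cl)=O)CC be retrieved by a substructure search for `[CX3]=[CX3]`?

No

The pattern [CX3]=[CX3] describes a non-aromatic C=C double bond between two sp2 carbons — an alkene.
The closest candidate here is an ethyl group (-CH2CH3), but its C-C bond is a single bond between CX4 carbons, not CX3=CX3. No other fragment satisfies the full query, so there is no match.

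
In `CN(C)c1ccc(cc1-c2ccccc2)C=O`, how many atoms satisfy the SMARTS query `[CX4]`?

2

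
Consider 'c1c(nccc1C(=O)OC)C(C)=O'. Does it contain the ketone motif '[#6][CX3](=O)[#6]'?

Yes

The pattern [#6][CX3](=O)[#6] describes a carbonyl carbon (no H) flanked by two carbons — a ketone.
The molecule carries an acetyl/ketone group (-C(=O)CH3), whose atoms satisfy every constraint of the query, so the pattern matches.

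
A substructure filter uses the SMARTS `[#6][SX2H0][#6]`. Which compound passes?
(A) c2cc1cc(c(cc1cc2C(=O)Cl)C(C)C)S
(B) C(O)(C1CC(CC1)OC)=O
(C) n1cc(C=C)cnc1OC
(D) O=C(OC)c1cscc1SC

[#6][SX2H0][#6] describes an aliphatic sulfur bridging two carbons with no H on the sulfur (a thioether).
(A) has a thiol (-SH) but the sulfur has H1, not H0 bridging two carbons.
(B) has a methoxy ether (-OCH3) but the bridging atom is O, not S.
(C) has a methoxy ether (-OCH3) but the bridging atom is O, not S.
(D) contains a methylthio ether (-SCH3), which satisfies every atom and bond constraint.
So the answer is (D).

D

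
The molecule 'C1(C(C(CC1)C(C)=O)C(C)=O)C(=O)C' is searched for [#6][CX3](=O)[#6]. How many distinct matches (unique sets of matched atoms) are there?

[#6][CX3](=O)[#6] is the SMARTS for a ketone: a carbonyl carbon (no H) flanked by two carbons.
The molecule carries 3 separate instances of an acetyl/ketone group (-C(=O)CH3) meeting every constraint; each maps to a distinct set of atoms, giving 3 matches.

3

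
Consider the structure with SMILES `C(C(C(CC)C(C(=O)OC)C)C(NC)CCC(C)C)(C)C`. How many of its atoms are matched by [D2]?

5

The query [D2] means: atom with exactly two heavy-atom neighbours.
Check the 21 heavy atoms by environment: 3× C (D2) → match; 7× C (D3) → no; 8× C (D1) → no; 1× N (D2) → match; 1× O (D1) → no; 1× O (D2) → match.
Summing the matching environments: 3 + 1 + 1 = 5 matching atoms.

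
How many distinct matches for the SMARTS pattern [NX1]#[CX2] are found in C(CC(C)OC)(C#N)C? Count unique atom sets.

1

[NX1]#[CX2] is the SMARTS for a nitrile: a nitrogen triple-bonded to a two-connected carbon.
Exactly one fragment in the molecule meets all constraints, giving 1 match.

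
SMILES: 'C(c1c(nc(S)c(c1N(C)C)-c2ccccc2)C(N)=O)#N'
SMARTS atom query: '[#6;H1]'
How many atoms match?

5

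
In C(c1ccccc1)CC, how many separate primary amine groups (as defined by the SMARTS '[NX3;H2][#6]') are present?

0

[NX3;H2][#6] is the SMARTS for a primary amine: a trivalent nitrogen with two H attached to carbon.
No fragment in the molecule satisfies every constraint, giving 0 matches.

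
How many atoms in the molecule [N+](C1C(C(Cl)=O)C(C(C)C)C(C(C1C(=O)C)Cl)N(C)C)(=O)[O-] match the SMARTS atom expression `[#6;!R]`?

The query [#6;!R] means: carbon not in any ring.
Check the 22 heavy atoms by environment: 6× C (in 6-ring) → no; 1× N (acyclic) → no; 8× C (acyclic) → match; 3× O (acyclic) → no; 1× N (charge +1, acyclic) → no; 1× O (charge -1, acyclic) → no; 2× Cl (acyclic) → no.
That gives 8 matching atoms.

8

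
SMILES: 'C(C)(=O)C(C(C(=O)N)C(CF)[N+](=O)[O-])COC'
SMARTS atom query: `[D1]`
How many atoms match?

The query [D1] means: atom with exactly one heavy-atom neighbour (degree 1).
Check the 17 heavy atoms by environment: 2× C (D2) → no; 5× C (D3) → no; 1× N (charge +1, D3) → no; 1× O (charge -1, D1) → match; 3× O (D1) → match; 1× N (D1) → match; 2× C (D1) → match; 1× O (D2) → no; 1× F (D1) → match.
Summing the matching environments: 1 + 3 + 1 + 2 + 1 = 8 matching atoms.

8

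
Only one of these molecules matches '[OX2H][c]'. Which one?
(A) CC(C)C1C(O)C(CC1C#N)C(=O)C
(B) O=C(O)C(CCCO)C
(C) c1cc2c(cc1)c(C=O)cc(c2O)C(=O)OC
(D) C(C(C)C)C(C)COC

[OX2H][c] describes a hydroxyl oxygen attached to an aromatic carbon (a phenol).
(A) has a hydroxyl group (-OH) but the -OH is on an aliphatic carbon, not an aromatic c.
(B) has a hydroxyl group (-OH) but the -OH is on an aliphatic carbon, not an aromatic c.
(C) contains a hydroxyl group (-OH), which satisfies every atom and bond constraint.
(D) has a methoxy ether (-OCH3) but the oxygen has H0, not H1.
So the answer is (C).

C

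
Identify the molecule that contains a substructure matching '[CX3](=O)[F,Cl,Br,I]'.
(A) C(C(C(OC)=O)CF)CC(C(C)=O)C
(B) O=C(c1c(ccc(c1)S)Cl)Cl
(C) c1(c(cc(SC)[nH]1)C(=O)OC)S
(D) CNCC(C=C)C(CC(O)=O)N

B

[CX3](=O)[F,Cl,Br,I] describes a carbonyl carbon bonded to a halogen (an acyl halide).
(A) has a methyl-ester group (-C(=O)OCH3) but the carbonyl is bonded to -O-C, not to a halogen.
(B) contains an acyl chloride (-C(=O)Cl), which satisfies every atom and bond constraint.
(C) has a methyl-ester group (-C(=O)OCH3) but the carbonyl is bonded to -O-C, not to a halogen.
(D) has a carboxylic acid group (-C(=O)OH) but the carbonyl is bonded to -OH, not to a halogen.
So the answer is (B).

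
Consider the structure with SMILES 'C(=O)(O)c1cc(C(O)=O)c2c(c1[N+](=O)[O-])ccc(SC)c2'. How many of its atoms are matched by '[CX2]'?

The query [CX2] means: C with X2: aliphatic carbon with exactly 2 total connections.
Check the 21 heavy atoms by environment: 10× c (aromatic, X3) → no; 1× S (X2) → no; 1× C (X4) → no; 2× C (X3) → no; 3× O (X1) → no; 2× O (X2) → no; 1× N (charge +1, X3) → no; 1× O (charge -1, X1) → no.
No environment satisfies the query, so 0 matching atoms.

0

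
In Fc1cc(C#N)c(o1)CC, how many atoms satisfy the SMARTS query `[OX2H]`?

0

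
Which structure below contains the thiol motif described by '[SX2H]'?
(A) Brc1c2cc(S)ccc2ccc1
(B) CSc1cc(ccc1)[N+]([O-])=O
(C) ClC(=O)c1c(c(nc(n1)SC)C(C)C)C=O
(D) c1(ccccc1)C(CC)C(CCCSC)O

[SX2H] describes an aliphatic sulfur with two connections, one being H (a thiol).
(A) contains a thiol (-SH), which satisfies every atom and bond constraint.
(B) has a methylthio ether (-SCH3) but the sulfur has H0 (bonded to two carbons), not H1.
(C) has a methylthio ether (-SCH3) but the sulfur has H0 (bonded to two carbons), not H1.
(D) has a methylthio ether (-SCH3) but the sulfur has H0 (bonded to two carbons), not H1.
So the answer is (A).

A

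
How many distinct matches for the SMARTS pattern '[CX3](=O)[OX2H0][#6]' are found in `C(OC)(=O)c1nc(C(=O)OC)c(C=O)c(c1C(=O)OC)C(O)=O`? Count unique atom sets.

3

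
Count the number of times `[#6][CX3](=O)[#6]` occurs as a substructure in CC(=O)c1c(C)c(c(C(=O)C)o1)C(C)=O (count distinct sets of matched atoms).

3

[#6][CX3](=O)[#6] is the SMARTS for a ketone: a carbonyl carbon (no H) flanked by two carbons.
The molecule carries 3 separate instances of an acetyl/ketone group (-C(=O)CH3) meeting every constraint; each maps to a distinct set of atoms, giving 3 matches.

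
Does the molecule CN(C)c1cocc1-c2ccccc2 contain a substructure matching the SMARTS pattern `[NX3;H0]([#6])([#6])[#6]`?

Yes

The pattern [NX3;H0]([#6])([#6])[#6] describes a trivalent nitrogen with no H, bonded to three carbons — a tertiary amine.
The molecule carries a dimethylamino group (-N(CH3)2), whose atoms satisfy every constraint of the query, so the pattern matches.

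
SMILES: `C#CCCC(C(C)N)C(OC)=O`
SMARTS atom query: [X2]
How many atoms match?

3

The query [X2] means: any atom with exactly two total connections (bonds + H).
Check the 12 heavy atoms by environment: 6× C (X4) → no; 2× C (X2) → match; 1× C (X3) → no; 1× O (X1) → no; 1× O (X2) → match; 1× N (X3) → no.
Summing the matching environments: 2 + 1 = 3 matching atoms.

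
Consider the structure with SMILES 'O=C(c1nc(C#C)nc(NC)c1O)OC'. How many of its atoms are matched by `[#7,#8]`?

6

Check the 15 heavy atoms by environment: 2× n (aromatic) → match; 4× c (aromatic) → no; 5× C → no; 3× O → match; 1× N → match.
Summing the matching environments: 2 + 3 + 1 = 6 matching atoms.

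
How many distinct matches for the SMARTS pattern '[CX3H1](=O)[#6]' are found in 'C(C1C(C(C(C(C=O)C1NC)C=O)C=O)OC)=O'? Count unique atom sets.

[CX3H1](=O)[#6] is the SMARTS for an aldehyde: an sp2 carbon with one H, double-bonded to O and single-bonded to carbon.
The molecule carries 4 separate instances of an aldehyde (-CHO) meeting every constraint; each maps to a distinct set of atoms, giving 4 matches.

4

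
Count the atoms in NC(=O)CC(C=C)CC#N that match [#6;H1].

2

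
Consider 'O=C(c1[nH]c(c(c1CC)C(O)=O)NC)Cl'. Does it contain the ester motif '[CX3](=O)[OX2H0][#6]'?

No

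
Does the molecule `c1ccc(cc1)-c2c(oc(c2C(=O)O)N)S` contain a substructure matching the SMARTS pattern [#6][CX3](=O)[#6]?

The pattern [#6][CX3](=O)[#6] describes a carbonyl carbon (no H) flanked by two carbons — a ketone.
The closest candidate here is a carboxylic acid group (-C(=O)OH), but one neighbour of the carbonyl carbon is O, not C. No other fragment satisfies the full query, so there is no match.

No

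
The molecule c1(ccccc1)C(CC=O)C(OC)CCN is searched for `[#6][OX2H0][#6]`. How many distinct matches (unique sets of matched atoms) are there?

1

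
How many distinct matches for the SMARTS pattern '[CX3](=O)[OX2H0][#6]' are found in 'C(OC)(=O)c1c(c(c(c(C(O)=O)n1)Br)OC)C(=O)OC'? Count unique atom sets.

[CX3](=O)[OX2H0][#6] is the SMARTS for an ester: a carbonyl carbon bonded to an oxygen that is itself bonded to carbon (no H on that O).
The molecule carries 2 separate instances of a methyl-ester group (-C(=O)OCH3) meeting every constraint; each maps to a distinct set of atoms, giving 2 matches.

2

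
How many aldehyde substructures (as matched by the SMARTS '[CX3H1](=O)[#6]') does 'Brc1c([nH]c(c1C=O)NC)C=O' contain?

2

[CX3H1](=O)[#6] is the SMARTS for an aldehyde: an sp2 carbon with one H, double-bonded to O and single-bonded to carbon.
The molecule carries 2 separate instances of an aldehyde (-CHO) meeting every constraint; each maps to a distinct set of atoms, giving 2 matches.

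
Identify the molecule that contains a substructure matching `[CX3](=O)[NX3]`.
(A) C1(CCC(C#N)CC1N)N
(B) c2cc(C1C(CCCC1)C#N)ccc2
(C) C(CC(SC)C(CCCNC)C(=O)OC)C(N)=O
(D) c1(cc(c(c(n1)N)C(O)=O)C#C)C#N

C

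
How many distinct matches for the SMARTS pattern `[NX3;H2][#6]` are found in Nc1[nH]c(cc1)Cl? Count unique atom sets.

[NX3;H2][#6] is the SMARTS for a primary amine: a trivalent nitrogen with two H attached to carbon.
Exactly one fragment in the molecule meets all constraints, giving 1 match.

1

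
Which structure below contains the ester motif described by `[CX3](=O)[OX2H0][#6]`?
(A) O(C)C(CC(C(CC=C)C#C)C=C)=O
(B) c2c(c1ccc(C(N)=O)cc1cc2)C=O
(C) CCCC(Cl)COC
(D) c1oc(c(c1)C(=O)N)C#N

[CX3](=O)[OX2H0][#6] describes a carbonyl carbon bonded to an oxygen that is itself bonded to carbon (no H on that O) (an ester).
(A) contains a methyl-ester group (-C(=O)OCH3), which satisfies every atom and bond constraint.
(B) has a primary amide (-C(=O)NH2) but the carbonyl is bonded to N, not to an O-C linkage.
(C) has a methoxy ether (-OCH3) but the ether oxygen is not adjacent to a C=O carbon.
(D) has a primary amide (-C(=O)NH2) but the carbonyl is bonded to N, not to an O-C linkage.
So the answer is (A).

A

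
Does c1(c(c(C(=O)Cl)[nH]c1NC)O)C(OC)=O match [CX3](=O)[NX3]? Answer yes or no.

No

The pattern [CX3](=O)[NX3] describes a carbonyl carbon bonded to a trivalent nitrogen — an amide.
The closest candidate here is a methyl-ester group (-C(=O)OCH3), but the carbonyl is bonded to O, not to an NX3 nitrogen. No other fragment satisfies the full query, so there is no match.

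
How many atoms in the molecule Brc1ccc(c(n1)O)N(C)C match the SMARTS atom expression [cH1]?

The query [cH1] means: aromatic carbon bearing exactly one hydrogen.
Check the 11 heavy atoms by environment: 1× n (aromatic, H0) → no; 3× c (aromatic, H0) → no; 2× c (aromatic, H1) → match; 1× N (H0) → no; 2× C (H3) → no; 1× Br (H0) → no; 1× O (H1) → no.
That gives 2 matching atoms.

2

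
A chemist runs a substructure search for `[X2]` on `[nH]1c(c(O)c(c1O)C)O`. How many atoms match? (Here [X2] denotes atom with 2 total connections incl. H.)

3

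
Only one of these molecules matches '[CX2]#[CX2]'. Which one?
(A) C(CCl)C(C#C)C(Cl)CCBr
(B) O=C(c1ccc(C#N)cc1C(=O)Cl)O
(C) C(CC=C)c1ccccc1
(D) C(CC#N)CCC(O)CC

[CX2]#[CX2] describes a carbon-carbon triple bond (an alkyne).
(A) contains an ethynyl group (-C#CH), which satisfies every atom and bond constraint.
(B) has a nitrile (-C#N) but the triple bond is C#N, not C#C.
(C) has a vinyl group (-CH=CH2) but the C=C is a double bond; both carbons are CX3, not CX2.
(D) has a nitrile (-C#N) but the triple bond is C#N, not C#C.
So the answer is (A).

A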